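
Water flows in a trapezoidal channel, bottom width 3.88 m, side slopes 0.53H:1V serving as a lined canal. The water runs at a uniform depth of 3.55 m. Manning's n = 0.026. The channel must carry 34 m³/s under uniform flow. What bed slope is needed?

With bottom width b = 3.88 m and side slope z = 0.53: A = (b + zy)y = (3.88 + 0.53×3.55)×3.55 = 20.45 m²; P = b + 2y√(1+z²) = 3.88 + 2×3.55×1.132 = 11.92 m.
Hydraulic radius R = A/P = 20.45/11.92 = 1.717 m.
From Manning's equation, S = [nQ / (1 A R^(2/3))]² = [0.026 × 34 / (1 × 20.45 × 1.717^(2/3))]² = 0.000909.

S = 0.000909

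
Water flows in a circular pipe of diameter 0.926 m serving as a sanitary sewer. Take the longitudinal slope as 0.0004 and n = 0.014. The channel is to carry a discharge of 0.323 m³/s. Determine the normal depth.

Manning's equation rearranged: A R^(2/3) = nQ / (1·√S) = 0.014 × 0.323 / (√0.0004) = 0.2261.
At y = 0.593 m: A R^(2/3) = 0.188 — low.
At y = 0.817 m: A R^(2/3) = 0.2681 — high.
At y = 0.681 m: A R^(2/3) = 0.2262 — ≈ 0.2261.

y_n = 0.681 m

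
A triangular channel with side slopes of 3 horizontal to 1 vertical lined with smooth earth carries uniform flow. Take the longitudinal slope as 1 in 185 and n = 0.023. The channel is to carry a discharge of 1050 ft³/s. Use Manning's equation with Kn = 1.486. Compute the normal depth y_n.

y_n = 6.04 ft

Manning's equation rearranged: A R^(2/3) = nQ / (1.486·√S) = 0.023 × 1050 / (1.486 × √0.005405) = 221.
Try y = 7.34 ft: A R^(2/3) = 371.3 — too large.
Try y = 5.13 ft: A R^(2/3) = 142.8 — too small.
Try y = 6.04 ft: A R^(2/3) = 220.8 — matches.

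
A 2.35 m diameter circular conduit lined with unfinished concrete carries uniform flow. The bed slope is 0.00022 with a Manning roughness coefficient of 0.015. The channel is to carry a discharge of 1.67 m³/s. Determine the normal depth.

y_n = 1.25 m

Manning's equation rearranged: A R^(2/3) = nQ / (1·√S) = 0.015 × 1.67 / (√0.00022) = 1.689.
At y = 0.868 m: A R^(2/3) = 0.885 — short.
At y = 1.59 m: A R^(2/3) = 2.434 — over.
At y = 1.25 m: A R^(2/3) = 1.687 — ≈ 1.689.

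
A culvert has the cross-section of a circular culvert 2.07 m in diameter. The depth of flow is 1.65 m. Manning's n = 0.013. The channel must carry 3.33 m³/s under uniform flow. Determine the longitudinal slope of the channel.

For a circular section of diameter D = 2.07 m at depth y = 1.65 m, the central angle is θ = 2 arccos(1 − 2y/D) = 4.414 rad. Then A = (D²/8)(θ − sin θ) = 2.876 m² and P = Dθ/2 = 4.569 m.
Hydraulic radius R = A/P = 2.876/4.569 = 0.6296 m.
From Manning's equation, S = [nQ / (1 A R^(2/3))]² = [0.013 × 3.33 / (1 × 2.876 × 0.6296^(2/3))]² = 0.00042.

S = 0.00042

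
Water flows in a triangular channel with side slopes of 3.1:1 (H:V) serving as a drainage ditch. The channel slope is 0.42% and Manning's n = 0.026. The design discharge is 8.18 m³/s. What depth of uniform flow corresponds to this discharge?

Manning's equation rearranged: A R^(2/3) = nQ / (1·√S) = 0.026 × 8.18 / (√0.0042) = 3.282.
Try y = 1.53 m: A R^(2/3) = 5.873 — high.
Try y = 0.986 m: A R^(2/3) = 1.82 — low.
Try y = 1.23 m: A R^(2/3) = 3.282 — ≈ 3.282.

y_n = 1.23 m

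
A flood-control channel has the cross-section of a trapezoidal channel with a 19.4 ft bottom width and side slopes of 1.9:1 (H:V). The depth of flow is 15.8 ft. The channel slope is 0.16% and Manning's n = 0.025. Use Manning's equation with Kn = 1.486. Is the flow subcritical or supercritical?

With bottom width b = 19.4 ft and side slope z = 1.9: A = (b + zy)y = (19.4 + 1.9×15.8)×15.8 = 780.8 ft²; P = b + 2y√(1+z²) = 19.4 + 2×15.8×2.147 = 87.25 ft.
Hydraulic radius R = A/P = 780.8/87.25 = 8.95 ft.
V = (1.486/n) R^(2/3) √S = (1.486/0.025) × 8.95^(2/3) × √0.0016 = 10.25 ft/s. Hydraulic depth D_h = A/T = 780.8/79.44 = 9.829 ft.
Froude number Fr = V/√(g·D_h) = 10.25/√(32.2×9.829) = 0.576, which is less than 1, so the flow is subcritical.

subcritical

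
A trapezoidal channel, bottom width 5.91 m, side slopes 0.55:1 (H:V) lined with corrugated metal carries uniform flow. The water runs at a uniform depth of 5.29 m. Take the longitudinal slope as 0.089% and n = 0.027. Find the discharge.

With bottom width b = 5.91 m and side slope z = 0.55: A = (b + zy)y = (5.91 + 0.55×5.29)×5.29 = 46.66 m²; P = b + 2y√(1+z²) = 5.91 + 2×5.29×1.141 = 17.98 m.
Hydraulic radius R = A/P = 46.66/17.98 = 2.594 m.
Manning's equation: Q = (1/n) A R^(2/3) S^(1/2) = (1/0.027) × 46.66 × 2.594^(2/3) × 0.00089^(1/2) = 97.3 m³/s.

Q = 97.3 m³/s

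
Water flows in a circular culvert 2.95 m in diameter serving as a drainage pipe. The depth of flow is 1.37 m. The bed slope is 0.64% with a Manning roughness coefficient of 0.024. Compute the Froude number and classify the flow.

For a circular section of diameter D = 2.95 m at depth y = 1.37 m, the central angle is θ = 2 arccos(1 − 2y/D) = 2.999 rad. Then A = (D²/8)(θ − sin θ) = 3.108 m² and P = Dθ/2 = 4.424 m.
Hydraulic radius R = A/P = 3.108/4.424 = 0.7026 m.
V = (1/n) R^(2/3) √S = (1/0.024) × 0.7026^(2/3) × √0.0064 = 2.634 m/s. Hydraulic depth D_h = A/T = 3.108/2.943 = 1.056 m.
Froude number Fr = V/√(g·D_h) = 2.634/√(9.81×1.056) = 0.818, which is less than 1, so the flow is subcritical.

subcritical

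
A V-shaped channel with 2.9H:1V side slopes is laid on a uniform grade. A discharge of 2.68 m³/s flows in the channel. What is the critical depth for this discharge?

At critical depth, Q² T / (g A³) = 1, i.e. A³/T = Q²/g = 2.68²/9.81 = 0.7322.
At y = 0.794 m: A³/T = 1.327 — high.
At y = 0.705 m: A³/T = 0.7323 — ≈ 0.7322.

y_c = 0.705 m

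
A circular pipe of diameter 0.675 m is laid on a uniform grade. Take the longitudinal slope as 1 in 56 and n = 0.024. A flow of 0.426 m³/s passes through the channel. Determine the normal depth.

Manning's equation rearranged: A R^(2/3) = nQ / (1·√S) = 0.024 × 0.426 / (√0.01786) = 0.07651.
Try y = 0.467 m: A R^(2/3) = 0.09009 — high.
Try y = 0.373 m: A R^(2/3) = 0.06449 — low.
Try y = 0.416 m: A R^(2/3) = 0.07646 — matches.

y_n = 0.416 m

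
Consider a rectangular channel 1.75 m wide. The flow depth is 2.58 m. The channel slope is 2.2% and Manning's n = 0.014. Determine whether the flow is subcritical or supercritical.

supercritical

Flow area A = b·y = 1.75 × 2.58 = 4.515 m². Wetted perimeter P = b + 2y = 1.75 + 2×2.58 = 6.91 m.
Hydraulic radius R = A/P = 4.515/6.91 = 0.6534 m.
V = (1/n) R^(2/3) √S = (1/0.014) × 0.6534^(2/3) × √0.022 = 7.978 m/s. Hydraulic depth D_h = A/T = 4.515/1.75 = 2.58 m.
Froude number Fr = V/√(g·D_h) = 7.978/√(9.81×2.58) = 1.59, which is greater than 1, so the flow is supercritical.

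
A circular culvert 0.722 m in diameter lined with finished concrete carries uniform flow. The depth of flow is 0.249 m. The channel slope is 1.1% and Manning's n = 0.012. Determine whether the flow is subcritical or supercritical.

For a circular section of diameter D = 0.722 m at depth y = 0.249 m, the central angle is θ = 2 arccos(1 − 2y/D) = 2.511 rad. Then A = (D²/8)(θ − sin θ) = 0.1252 m² and P = Dθ/2 = 0.9064 m.
Hydraulic radius R = A/P = 0.1252/0.9064 = 0.1381 m.
V = (1/n) R^(2/3) √S = (1/0.012) × 0.1381^(2/3) × √0.011 = 2.335 m/s. Hydraulic depth D_h = A/T = 0.1252/0.6864 = 0.1824 m.
Froude number Fr = V/√(g·D_h) = 2.335/√(9.81×0.1824) = 1.75, which is greater than 1, so the flow is supercritical.

supercritical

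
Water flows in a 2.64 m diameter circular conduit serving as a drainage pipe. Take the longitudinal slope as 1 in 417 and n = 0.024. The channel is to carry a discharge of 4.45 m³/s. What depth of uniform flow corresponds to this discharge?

y_n = 1.36 m

Manning's equation rearranged: A R^(2/3) = nQ / (1·√S) = 0.024 × 4.45 / (√0.002398) = 2.181.
Trying y = 1.66 m: A R^(2/3) = 2.991 — too large.
Trying y = 1.1 m: A R^(2/3) = 1.506 — too small.
Trying y = 1.36 m: A R^(2/3) = 2.182 — matches.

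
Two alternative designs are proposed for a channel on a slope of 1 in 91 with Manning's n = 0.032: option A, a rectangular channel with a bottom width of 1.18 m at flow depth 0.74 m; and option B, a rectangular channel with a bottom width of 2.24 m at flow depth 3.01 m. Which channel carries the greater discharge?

channel B

Channel A: Flow area A = b·y = 1.18 × 0.74 = 0.8732 m². Wetted perimeter P = b + 2y = 1.18 + 2×0.74 = 2.66 m. Hydraulic radius R = A/P = 0.8732/2.66 = 0.3283 m. Q_A = (1/0.032)·0.8732·0.3283^(2/3)·√0.01099 = 1.361 m³/s.
Channel B: Flow area A = b·y = 2.24 × 3.01 = 6.742 m². Wetted perimeter P = b + 2y = 2.24 + 2×3.01 = 8.26 m. Hydraulic radius R = A/P = 6.742/8.26 = 0.8163 m. Q_B = (1/0.032)·6.742·0.8163^(2/3)·√0.01099 = 19.29 m³/s.
Q_A = 1.361 m³/s vs Q_B = 19.29 m³/s, so channel B carries more.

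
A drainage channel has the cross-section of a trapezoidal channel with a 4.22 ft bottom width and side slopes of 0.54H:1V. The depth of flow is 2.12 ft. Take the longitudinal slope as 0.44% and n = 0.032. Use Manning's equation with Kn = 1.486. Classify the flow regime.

With bottom width b = 4.22 ft and side slope z = 0.54: A = (b + zy)y = (4.22 + 0.54×2.12)×2.12 = 11.37 ft²; P = b + 2y√(1+z²) = 4.22 + 2×2.12×1.136 = 9.039 ft.
Hydraulic radius R = A/P = 11.37/9.039 = 1.258 ft.
V = (1.486/n) R^(2/3) √S = (1.486/0.032) × 1.258^(2/3) × √0.0044 = 3.59 ft/s. Hydraulic depth D_h = A/T = 11.37/6.51 = 1.747 ft.
Froude number Fr = V/√(g·D_h) = 3.59/√(32.2×1.747) = 0.479, which is less than 1, so the flow is subcritical.

subcritical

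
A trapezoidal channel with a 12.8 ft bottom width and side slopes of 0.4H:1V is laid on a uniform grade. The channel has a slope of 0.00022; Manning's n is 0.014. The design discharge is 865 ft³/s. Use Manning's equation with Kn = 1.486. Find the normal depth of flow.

y_n = 10.8 ft

Manning's equation rearranged: A R^(2/3) = nQ / (1.486·√S) = 0.014 × 865 / (1.486 × √0.00022) = 549.4.
Try y = 12.8 ft: A R^(2/3) = 730.3 — over.
Try y = 9.57 ft: A R^(2/3) = 450.4 — short.
Try y = 10.8 ft: A R^(2/3) = 549.7 — ≈ 549.4.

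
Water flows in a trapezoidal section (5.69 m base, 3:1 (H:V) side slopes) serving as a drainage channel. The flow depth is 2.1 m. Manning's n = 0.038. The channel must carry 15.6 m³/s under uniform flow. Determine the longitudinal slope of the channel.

S = 0.00038

With bottom width b = 5.69 m and side slope z = 3: A = (b + zy)y = (5.69 + 3×2.1)×2.1 = 25.18 m²; P = b + 2y√(1+z²) = 5.69 + 2×2.1×3.162 = 18.97 m.
Hydraulic radius R = A/P = 25.18/18.97 = 1.327 m.
From Manning's equation, S = [nQ / (1 A R^(2/3))]² = [0.038 × 15.6 / (1 × 25.18 × 1.327^(2/3))]² = 0.00038.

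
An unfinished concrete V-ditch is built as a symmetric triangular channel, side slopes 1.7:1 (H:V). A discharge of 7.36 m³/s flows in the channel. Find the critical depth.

At critical depth, Q² T / (g A³) = 1, i.e. A³/T = Q²/g = 7.36²/9.81 = 5.522.
Try y = 1.06 m: A³/T = 1.934 — too small.
Try y = 1.31 m: A³/T = 5.575 — ≈ 5.522.

y_c = 1.31 m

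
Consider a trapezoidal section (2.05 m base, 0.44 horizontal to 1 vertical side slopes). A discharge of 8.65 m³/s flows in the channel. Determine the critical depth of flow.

y_c = 1.12 m

At critical depth, Q² T / (g A³) = 1, i.e. A³/T = Q²/g = 8.65²/9.81 = 7.627.
Try y = 0.935 m: A³/T = 4.243 — too small.
Try y = 1.27 m: A³/T = 11.48 — too large.
Try y = 1.12 m: A³/T = 7.609 — ≈ 7.627.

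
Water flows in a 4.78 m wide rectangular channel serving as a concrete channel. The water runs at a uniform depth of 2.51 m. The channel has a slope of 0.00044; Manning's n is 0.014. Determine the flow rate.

Flow area A = b·y = 4.78 × 2.51 = 12 m². Wetted perimeter P = b + 2y = 4.78 + 2×2.51 = 9.8 m.
Hydraulic radius R = A/P = 12/9.8 = 1.224 m.
Manning's equation: Q = (1/n) A R^(2/3) S^(1/2) = (1/0.014) × 12 × 1.224^(2/3) × 0.00044^(1/2) = 20.6 m³/s.

Q = 20.6 m³/s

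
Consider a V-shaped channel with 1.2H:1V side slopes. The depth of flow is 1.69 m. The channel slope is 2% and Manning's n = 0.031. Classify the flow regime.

supercritical

For a triangular section with side slope z = 1.2: A = zy² = 1.2×1.69² = 3.427 m²; P = 2y√(1+z²) = 2×1.69×1.562 = 5.28 m.
Hydraulic radius R = A/P = 3.427/5.28 = 0.6491 m.
V = (1/n) R^(2/3) √S = (1/0.031) × 0.6491^(2/3) × √0.02 = 3.42 m/s. Hydraulic depth D_h = A/T = 3.427/4.056 = 0.845 m.
Froude number Fr = V/√(g·D_h) = 3.42/√(9.81×0.845) = 1.19, which is greater than 1, so the flow is supercritical.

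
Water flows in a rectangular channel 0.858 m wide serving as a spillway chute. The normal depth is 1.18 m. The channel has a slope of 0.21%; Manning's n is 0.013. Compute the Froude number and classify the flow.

subcritical

Flow area A = b·y = 0.858 × 1.18 = 1.012 m². Wetted perimeter P = b + 2y = 0.858 + 2×1.18 = 3.218 m.
Hydraulic radius R = A/P = 1.012/3.218 = 0.3146 m.
V = (1/n) R^(2/3) √S = (1/0.013) × 0.3146^(2/3) × √0.0021 = 1.631 m/s. Hydraulic depth D_h = A/T = 1.012/0.858 = 1.18 m.
Froude number Fr = V/√(g·D_h) = 1.631/√(9.81×1.18) = 0.479, which is less than 1, so the flow is subcritical.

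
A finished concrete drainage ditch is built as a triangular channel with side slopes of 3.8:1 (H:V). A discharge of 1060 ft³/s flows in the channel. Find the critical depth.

At critical depth, Q² T / (g A³) = 1, i.e. A³/T = Q²/g = 1060²/32.2 = 34890.
Trying y = 4.23 ft: A³/T = 9778 — low.
Trying y = 6.39 ft: A³/T = 76920 — high.
Trying y = 5.46 ft: A³/T = 35030 — matches.

y_c = 5.46 ft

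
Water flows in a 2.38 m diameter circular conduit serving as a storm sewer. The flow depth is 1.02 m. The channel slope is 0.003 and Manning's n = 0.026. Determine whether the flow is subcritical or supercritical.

subcritical

For a circular section of diameter D = 2.38 m at depth y = 1.02 m, the central angle is θ = 2 arccos(1 − 2y/D) = 2.855 rad. Then A = (D²/8)(θ − sin θ) = 1.821 m² and P = Dθ/2 = 3.397 m.
Hydraulic radius R = A/P = 1.821/3.397 = 0.5361 m.
V = (1/n) R^(2/3) √S = (1/0.026) × 0.5361^(2/3) × √0.003 = 1.39 m/s. Hydraulic depth D_h = A/T = 1.821/2.356 = 0.7731 m.
Froude number Fr = V/√(g·D_h) = 1.39/√(9.81×0.7731) = 0.505, which is less than 1, so the flow is subcritical.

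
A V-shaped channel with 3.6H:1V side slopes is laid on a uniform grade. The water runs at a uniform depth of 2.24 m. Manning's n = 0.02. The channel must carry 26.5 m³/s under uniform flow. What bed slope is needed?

S = 0.000778

For a triangular section with side slope z = 3.6: A = zy² = 3.6×2.24² = 18.06 m²; P = 2y√(1+z²) = 2×2.24×3.736 = 16.74 m.
Hydraulic radius R = A/P = 18.06/16.74 = 1.079 m.
From Manning's equation, S = [nQ / (1 A R^(2/3))]² = [0.02 × 26.5 / (1 × 18.06 × 1.079^(2/3))]² = 0.000778.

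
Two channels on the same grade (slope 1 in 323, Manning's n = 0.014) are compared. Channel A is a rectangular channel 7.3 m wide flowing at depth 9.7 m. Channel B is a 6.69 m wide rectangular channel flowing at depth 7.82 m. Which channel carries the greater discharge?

Channel A: Flow area A = b·y = 7.3 × 9.7 = 70.81 m². Wetted perimeter P = b + 2y = 7.3 + 2×9.7 = 26.7 m. Hydraulic radius R = A/P = 70.81/26.7 = 2.652 m. Q_A = (1/0.014)·70.81·2.652^(2/3)·√0.003096 = 539.2 m³/s.
Channel B: Flow area A = b·y = 6.69 × 7.82 = 52.32 m². Wetted perimeter P = b + 2y = 6.69 + 2×7.82 = 22.33 m. Hydraulic radius R = A/P = 52.32/22.33 = 2.343 m. Q_B = (1/0.014)·52.32·2.343^(2/3)·√0.003096 = 366.8 m³/s.
Q_A = 539.2 m³/s vs Q_B = 366.8 m³/s, so channel A carries more.

channel A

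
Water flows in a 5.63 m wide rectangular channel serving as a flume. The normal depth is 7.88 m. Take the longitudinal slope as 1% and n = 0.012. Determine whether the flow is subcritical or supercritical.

supercritical

Flow area A = b·y = 5.63 × 7.88 = 44.36 m². Wetted perimeter P = b + 2y = 5.63 + 2×7.88 = 21.39 m.
Hydraulic radius R = A/P = 44.36/21.39 = 2.074 m.
V = (1/n) R^(2/3) √S = (1/0.012) × 2.074^(2/3) × √0.01 = 13.55 m/s. Hydraulic depth D_h = A/T = 44.36/5.63 = 7.88 m.
Froude number Fr = V/√(g·D_h) = 13.55/√(9.81×7.88) = 1.54, which is greater than 1, so the flow is supercritical.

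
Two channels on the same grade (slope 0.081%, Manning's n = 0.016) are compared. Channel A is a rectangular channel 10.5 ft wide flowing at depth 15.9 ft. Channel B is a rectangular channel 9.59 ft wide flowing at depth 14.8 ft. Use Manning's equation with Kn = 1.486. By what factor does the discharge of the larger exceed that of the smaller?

1.25

Channel A: Flow area A = b·y = 10.5 × 15.9 = 167 ft². Wetted perimeter P = b + 2y = 10.5 + 2×15.9 = 42.3 ft. Hydraulic radius R = A/P = 167/42.3 = 3.947 ft. Q_A = (1.486/0.016)·167·3.947^(2/3)·√0.00081 = 1102 ft³/s.
Channel B: Flow area A = b·y = 9.59 × 14.8 = 141.9 ft². Wetted perimeter P = b + 2y = 9.59 + 2×14.8 = 39.19 ft. Hydraulic radius R = A/P = 141.9/39.19 = 3.622 ft. Q_B = (1.486/0.016)·141.9·3.622^(2/3)·√0.00081 = 884.8 ft³/s.
The larger discharge is 1102 ft³/s and the smaller is 884.8 ft³/s; the ratio is 1.25.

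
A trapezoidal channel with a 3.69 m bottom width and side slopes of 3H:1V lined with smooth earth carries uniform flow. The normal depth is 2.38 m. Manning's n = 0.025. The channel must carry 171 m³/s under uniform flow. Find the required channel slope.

With bottom width b = 3.69 m and side slope z = 3: A = (b + zy)y = (3.69 + 3×2.38)×2.38 = 25.78 m²; P = b + 2y√(1+z²) = 3.69 + 2×2.38×3.162 = 18.74 m.
Hydraulic radius R = A/P = 25.78/18.74 = 1.375 m.
From Manning's equation, S = [nQ / (1 A R^(2/3))]² = [0.025 × 171 / (1 × 25.78 × 1.375^(2/3))]² = 0.018.

S = 0.018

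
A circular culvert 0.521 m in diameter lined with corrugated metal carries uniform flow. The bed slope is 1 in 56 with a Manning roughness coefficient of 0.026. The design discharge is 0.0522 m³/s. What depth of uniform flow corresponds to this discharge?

y_n = 0.152 m

Manning's equation rearranged: A R^(2/3) = nQ / (1·√S) = 0.026 × 0.0522 / (√0.01786) = 0.01016.
At y = 0.172 m: A R^(2/3) = 0.01289 — too large.
At y = 0.152 m: A R^(2/3) = 0.01016 — ≈ 0.01016.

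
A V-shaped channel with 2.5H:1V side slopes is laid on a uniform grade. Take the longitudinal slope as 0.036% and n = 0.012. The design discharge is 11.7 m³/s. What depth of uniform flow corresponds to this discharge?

y_n = 1.82 m

Manning's equation rearranged: A R^(2/3) = nQ / (1·√S) = 0.012 × 11.7 / (√0.00036) = 7.4.
Try y = 2 m: A R^(2/3) = 9.517 — too large.
Try y = 1.36 m: A R^(2/3) = 3.403 — too small.
Try y = 1.82 m: A R^(2/3) = 7.401 — matches.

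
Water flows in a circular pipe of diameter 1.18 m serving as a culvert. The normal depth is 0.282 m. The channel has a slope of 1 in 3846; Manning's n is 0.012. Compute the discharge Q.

For a circular section of diameter D = 1.18 m at depth y = 0.282 m, the central angle is θ = 2 arccos(1 − 2y/D) = 2.043 rad. Then A = (D²/8)(θ − sin θ) = 0.2006 m² and P = Dθ/2 = 1.205 m.
Hydraulic radius R = A/P = 0.2006/1.205 = 0.1664 m.
Manning's equation: Q = (1/n) A R^(2/3) S^(1/2) = (1/0.012) × 0.2006 × 0.1664^(2/3) × 0.00026^(1/2) = 0.0816 m³/s.

Q = 0.0816 m³/s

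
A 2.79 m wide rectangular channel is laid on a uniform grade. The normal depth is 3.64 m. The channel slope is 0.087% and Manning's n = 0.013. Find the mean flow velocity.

Flow area A = b·y = 2.79 × 3.64 = 10.16 m². Wetted perimeter P = b + 2y = 2.79 + 2×3.64 = 10.07 m.
Hydraulic radius R = A/P = 10.16/10.07 = 1.009 m.
From Manning's equation, V = (1/n) R^(2/3) S^(1/2) = (1/0.013) × 1.009^(2/3) × 0.00087^(1/2) = 2.28 m/s.

V = 2.28 m/s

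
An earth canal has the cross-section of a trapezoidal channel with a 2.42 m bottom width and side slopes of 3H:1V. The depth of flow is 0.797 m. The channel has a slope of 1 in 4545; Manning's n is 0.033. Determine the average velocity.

With bottom width b = 2.42 m and side slope z = 3: A = (b + zy)y = (2.42 + 3×0.797)×0.797 = 3.834 m²; P = b + 2y√(1+z²) = 2.42 + 2×0.797×3.162 = 7.461 m.
Hydraulic radius R = A/P = 3.834/7.461 = 0.5139 m.
From Manning's equation, V = (1/n) R^(2/3) S^(1/2) = (1/0.033) × 0.5139^(2/3) × 0.00022^(1/2) = 0.288 m/s.

V = 0.288 m/s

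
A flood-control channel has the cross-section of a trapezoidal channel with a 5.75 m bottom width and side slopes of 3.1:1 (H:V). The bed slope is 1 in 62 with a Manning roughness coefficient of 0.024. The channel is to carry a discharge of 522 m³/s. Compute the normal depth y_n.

y_n = 3.59 m

Manning's equation rearranged: A R^(2/3) = nQ / (1·√S) = 0.024 × 522 / (√0.01613) = 98.65.
At y = 3.04 m: A R^(2/3) = 68.39 — low.
At y = 3.59 m: A R^(2/3) = 98.73 — ≈ 98.65.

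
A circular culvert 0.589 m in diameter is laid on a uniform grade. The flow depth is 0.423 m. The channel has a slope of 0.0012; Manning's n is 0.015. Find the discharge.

For a circular section of diameter D = 0.589 m at depth y = 0.423 m, the central angle is θ = 2 arccos(1 − 2y/D) = 4.045 rad. Then A = (D²/8)(θ − sin θ) = 0.2094 m² and P = Dθ/2 = 1.191 m.
Hydraulic radius R = A/P = 0.2094/1.191 = 0.1758 m.
Manning's equation: Q = (1/n) A R^(2/3) S^(1/2) = (1/0.015) × 0.2094 × 0.1758^(2/3) × 0.0012^(1/2) = 0.152 m³/s.

Q = 0.152 m³/s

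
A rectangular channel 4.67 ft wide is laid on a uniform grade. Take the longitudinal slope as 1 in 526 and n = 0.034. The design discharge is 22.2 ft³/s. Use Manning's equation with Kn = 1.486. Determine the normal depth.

y_n = 2.27 ft

Manning's equation rearranged: A R^(2/3) = nQ / (1.486·√S) = 0.034 × 22.2 / (1.486 × √0.001901) = 11.65.
At y = 1.69 ft: A R^(2/3) = 7.789 — too small.
At y = 2.8 ft: A R^(2/3) = 15.36 — too large.
At y = 2.27 ft: A R^(2/3) = 11.64 — matches.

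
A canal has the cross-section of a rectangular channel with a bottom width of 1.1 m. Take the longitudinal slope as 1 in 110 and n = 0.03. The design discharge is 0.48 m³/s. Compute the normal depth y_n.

y_n = 0.374 m

Manning's equation rearranged: A R^(2/3) = nQ / (1·√S) = 0.03 × 0.48 / (√0.009091) = 0.151.
Trying y = 0.467 m: A R^(2/3) = 0.2052 — high.
Trying y = 0.323 m: A R^(2/3) = 0.1229 — low.
Trying y = 0.374 m: A R^(2/3) = 0.1511 — close enough.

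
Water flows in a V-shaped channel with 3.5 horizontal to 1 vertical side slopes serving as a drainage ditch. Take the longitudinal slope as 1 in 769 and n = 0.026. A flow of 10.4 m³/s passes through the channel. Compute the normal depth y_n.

y_n = 1.6 m

Manning's equation rearranged: A R^(2/3) = nQ / (1·√S) = 0.026 × 10.4 / (√0.0013) = 7.498.
At y = 1.93 m: A R^(2/3) = 12.4 — too large.
At y = 1.22 m: A R^(2/3) = 3.65 — too small.
At y = 1.6 m: A R^(2/3) = 7.522 — close enough.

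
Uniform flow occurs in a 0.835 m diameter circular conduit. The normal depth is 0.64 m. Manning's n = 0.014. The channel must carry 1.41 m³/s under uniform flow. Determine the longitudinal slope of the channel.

S = 0.012

For a circular section of diameter D = 0.835 m at depth y = 0.64 m, the central angle is θ = 2 arccos(1 − 2y/D) = 4.266 rad. Then A = (D²/8)(θ − sin θ) = 0.4504 m² and P = Dθ/2 = 1.781 m.
Hydraulic radius R = A/P = 0.4504/1.781 = 0.2529 m.
From Manning's equation, S = [nQ / (1 A R^(2/3))]² = [0.014 × 1.41 / (1 × 0.4504 × 0.2529^(2/3))]² = 0.012.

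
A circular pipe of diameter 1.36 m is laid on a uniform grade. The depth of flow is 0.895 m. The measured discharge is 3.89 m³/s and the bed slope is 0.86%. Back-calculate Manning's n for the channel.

n = 0.013

For a circular section of diameter D = 1.36 m at depth y = 0.895 m, the central angle is θ = 2 arccos(1 − 2y/D) = 3.785 rad. Then A = (D²/8)(θ − sin θ) = 1.014 m² and P = Dθ/2 = 2.574 m.
Hydraulic radius R = A/P = 1.014/2.574 = 0.3939 m.
Rearranging Manning's equation: n = (1/Q) A R^(2/3) S^(1/2) = (1/3.89) × 1.014 × 0.3939^(2/3) × √0.0086 = 0.013.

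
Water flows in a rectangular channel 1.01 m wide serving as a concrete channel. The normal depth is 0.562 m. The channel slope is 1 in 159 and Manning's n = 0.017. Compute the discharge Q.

Flow area A = b·y = 1.01 × 0.562 = 0.5676 m². Wetted perimeter P = b + 2y = 1.01 + 2×0.562 = 2.134 m.
Hydraulic radius R = A/P = 0.5676/2.134 = 0.266 m.
Manning's equation: Q = (1/n) A R^(2/3) S^(1/2) = (1/0.017) × 0.5676 × 0.266^(2/3) × 0.006289^(1/2) = 1.1 m³/s.

Q = 1.1 m³/s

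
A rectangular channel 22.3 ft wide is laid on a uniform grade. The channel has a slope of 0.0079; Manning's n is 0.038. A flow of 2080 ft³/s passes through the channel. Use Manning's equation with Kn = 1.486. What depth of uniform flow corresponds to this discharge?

y_n = 9.15 ft

Manning's equation rearranged: A R^(2/3) = nQ / (1.486·√S) = 0.038 × 2080 / (1.486 × √0.0079) = 598.4.
Try y = 6.43 ft: A R^(2/3) = 366 — low.
Try y = 11.1 ft: A R^(2/3) = 777.1 — high.
Try y = 9.15 ft: A R^(2/3) = 598.7 — ≈ 598.4.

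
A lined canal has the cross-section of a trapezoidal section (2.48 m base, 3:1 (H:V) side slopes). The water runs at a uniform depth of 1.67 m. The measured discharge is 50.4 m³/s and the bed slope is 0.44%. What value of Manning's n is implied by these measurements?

n = 0.016

With bottom width b = 2.48 m and side slope z = 3: A = (b + zy)y = (2.48 + 3×1.67)×1.67 = 12.51 m²; P = b + 2y√(1+z²) = 2.48 + 2×1.67×3.162 = 13.04 m.
Hydraulic radius R = A/P = 12.51/13.04 = 0.9591 m.
Rearranging Manning's equation: n = (1/Q) A R^(2/3) S^(1/2) = (1/50.4) × 12.51 × 0.9591^(2/3) × √0.0044 = 0.016.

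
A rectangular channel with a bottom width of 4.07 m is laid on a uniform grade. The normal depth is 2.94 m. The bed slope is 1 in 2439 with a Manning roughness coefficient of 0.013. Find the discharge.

Q = 21.1 m³/s

Flow area A = b·y = 4.07 × 2.94 = 11.97 m². Wetted perimeter P = b + 2y = 4.07 + 2×2.94 = 9.95 m.
Hydraulic radius R = A/P = 11.97/9.95 = 1.203 m.
Manning's equation: Q = (1/n) A R^(2/3) S^(1/2) = (1/0.013) × 11.97 × 1.203^(2/3) × 0.00041^(1/2) = 21.1 m³/s.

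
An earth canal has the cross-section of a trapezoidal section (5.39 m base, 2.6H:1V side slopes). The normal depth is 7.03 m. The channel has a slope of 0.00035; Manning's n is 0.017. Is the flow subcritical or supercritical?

subcritical

With bottom width b = 5.39 m and side slope z = 2.6: A = (b + zy)y = (5.39 + 2.6×7.03)×7.03 = 166.4 m²; P = b + 2y√(1+z²) = 5.39 + 2×7.03×2.786 = 44.56 m.
Hydraulic radius R = A/P = 166.4/44.56 = 3.734 m.
V = (1/n) R^(2/3) √S = (1/0.017) × 3.734^(2/3) × √0.00035 = 2.649 m/s. Hydraulic depth D_h = A/T = 166.4/41.95 = 3.967 m.
Froude number Fr = V/√(g·D_h) = 2.649/√(9.81×3.967) = 0.425, which is less than 1, so the flow is subcritical.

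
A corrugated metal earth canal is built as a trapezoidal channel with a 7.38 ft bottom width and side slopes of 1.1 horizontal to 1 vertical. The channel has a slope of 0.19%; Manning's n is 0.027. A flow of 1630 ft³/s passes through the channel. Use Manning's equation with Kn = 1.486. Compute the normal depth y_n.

Manning's equation rearranged: A R^(2/3) = nQ / (1.486·√S) = 0.027 × 1630 / (1.486 × √0.0019) = 679.4.
Trying y = 12.4 ft: A R^(2/3) = 850.2 — too large.
Trying y = 8.28 ft: A R^(2/3) = 359.1 — too small.
Trying y = 11.2 ft: A R^(2/3) = 681.1 — matches.

y_n = 11.2 ft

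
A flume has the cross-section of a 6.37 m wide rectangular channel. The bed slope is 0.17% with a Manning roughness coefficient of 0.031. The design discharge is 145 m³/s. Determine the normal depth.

Manning's equation rearranged: A R^(2/3) = nQ / (1·√S) = 0.031 × 145 / (√0.0017) = 109.
At y = 10.5 m: A R^(2/3) = 121.3 — over.
At y = 7.54 m: A R^(2/3) = 82.21 — short.
At y = 9.57 m: A R^(2/3) = 109 — ≈ 109.

y_n = 9.57 m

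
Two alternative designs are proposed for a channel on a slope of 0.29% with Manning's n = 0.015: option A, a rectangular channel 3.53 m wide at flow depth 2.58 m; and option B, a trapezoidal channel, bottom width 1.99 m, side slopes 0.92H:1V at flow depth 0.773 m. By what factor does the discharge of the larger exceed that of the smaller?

7.05

Channel A: Flow area A = b·y = 3.53 × 2.58 = 9.107 m². Wetted perimeter P = b + 2y = 3.53 + 2×2.58 = 8.69 m. Hydraulic radius R = A/P = 9.107/8.69 = 1.048 m. Q_A = (1/0.015)·9.107·1.048^(2/3)·√0.0029 = 33.74 m³/s.
Channel B: With bottom width b = 1.99 m and side slope z = 0.92: A = (b + zy)y = (1.99 + 0.92×0.773)×0.773 = 2.088 m²; P = b + 2y√(1+z²) = 1.99 + 2×0.773×1.359 = 4.091 m. Hydraulic radius R = A/P = 2.088/4.091 = 0.5104 m. Q_B = (1/0.015)·2.088·0.5104^(2/3)·√0.0029 = 4.788 m³/s.
The larger discharge is 33.74 m³/s and the smaller is 4.788 m³/s; the ratio is 7.05.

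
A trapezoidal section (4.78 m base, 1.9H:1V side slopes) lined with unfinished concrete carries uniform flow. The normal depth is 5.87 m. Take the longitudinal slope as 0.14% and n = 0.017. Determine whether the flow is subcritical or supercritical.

subcritical

With bottom width b = 4.78 m and side slope z = 1.9: A = (b + zy)y = (4.78 + 1.9×5.87)×5.87 = 93.53 m²; P = b + 2y√(1+z²) = 4.78 + 2×5.87×2.147 = 29.99 m.
Hydraulic radius R = A/P = 93.53/29.99 = 3.119 m.
V = (1/n) R^(2/3) √S = (1/0.017) × 3.119^(2/3) × √0.0014 = 4.698 m/s. Hydraulic depth D_h = A/T = 93.53/27.09 = 3.453 m.
Froude number Fr = V/√(g·D_h) = 4.698/√(9.81×3.453) = 0.807, which is less than 1, so the flow is subcritical.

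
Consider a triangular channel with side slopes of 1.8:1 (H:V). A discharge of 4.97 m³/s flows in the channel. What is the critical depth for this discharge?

At critical depth, Q² T / (g A³) = 1, i.e. A³/T = Q²/g = 4.97²/9.81 = 2.518.
At y = 0.929 m: A³/T = 1.121 — too small.
At y = 1.23 m: A³/T = 4.561 — too large.
At y = 1.09 m: A³/T = 2.493 — close enough.

y_c = 1.09 m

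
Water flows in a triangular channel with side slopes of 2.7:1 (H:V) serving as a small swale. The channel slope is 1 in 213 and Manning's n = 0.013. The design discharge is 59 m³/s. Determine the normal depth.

Manning's equation rearranged: A R^(2/3) = nQ / (1·√S) = 0.013 × 59 / (√0.004695) = 11.19.
Trying y = 1.44 m: A R^(2/3) = 4.309 — too small.
Trying y = 2.06 m: A R^(2/3) = 11.2 — close enough.

y_n = 2.06 m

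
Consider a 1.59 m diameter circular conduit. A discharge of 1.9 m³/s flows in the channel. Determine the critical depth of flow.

y_c = 0.695 m

At critical depth, Q² T / (g A³) = 1, i.e. A³/T = Q²/g = 1.9²/9.81 = 0.368.
Try y = 0.882 m: A³/T = 0.915 — high.
Try y = 0.521 m: A³/T = 0.1214 — low.
Try y = 0.695 m: A³/T = 0.368 — matches.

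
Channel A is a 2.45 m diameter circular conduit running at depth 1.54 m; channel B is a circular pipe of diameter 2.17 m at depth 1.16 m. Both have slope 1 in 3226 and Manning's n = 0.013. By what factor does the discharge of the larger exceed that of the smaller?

1.78

Channel A: For a circular section of diameter D = 2.45 m at depth y = 1.54 m, the central angle is θ = 2 arccos(1 − 2y/D) = 3.662 rad. Then A = (D²/8)(θ − sin θ) = 3.12 m² and P = Dθ/2 = 4.486 m. Hydraulic radius R = A/P = 3.12/4.486 = 0.6956 m. Q_A = (1/0.013)·3.12·0.6956^(2/3)·√0.00031 = 3.318 m³/s.
Channel B: For a circular section of diameter D = 2.17 m at depth y = 1.16 m, the central angle is θ = 2 arccos(1 − 2y/D) = 3.28 rad. Then A = (D²/8)(θ − sin θ) = 2.012 m² and P = Dθ/2 = 3.559 m. Hydraulic radius R = A/P = 2.012/3.559 = 0.5653 m. Q_B = (1/0.013)·2.012·0.5653^(2/3)·√0.00031 = 1.863 m³/s.
The larger discharge is 3.318 m³/s and the smaller is 1.863 m³/s; the ratio is 1.78.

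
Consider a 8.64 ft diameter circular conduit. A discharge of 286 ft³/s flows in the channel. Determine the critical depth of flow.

y_c = 4.17 ft

At critical depth, Q² T / (g A³) = 1, i.e. A³/T = Q²/g = 286²/32.2 = 2540.
At y = 5.21 ft: A³/T = 5967 — over.
At y = 3.2 ft: A³/T = 922.9 — short.
At y = 4.17 ft: A³/T = 2547 — matches.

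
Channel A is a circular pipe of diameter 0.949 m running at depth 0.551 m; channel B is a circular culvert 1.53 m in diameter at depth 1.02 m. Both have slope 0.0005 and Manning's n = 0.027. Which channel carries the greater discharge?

Channel A: For a circular section of diameter D = 0.949 m at depth y = 0.551 m, the central angle is θ = 2 arccos(1 − 2y/D) = 3.465 rad. Then A = (D²/8)(θ − sin θ) = 0.4259 m² and P = Dθ/2 = 1.644 m. Hydraulic radius R = A/P = 0.4259/1.644 = 0.259 m. Q_A = (1/0.027)·0.4259·0.259^(2/3)·√0.0005 = 0.1433 m³/s.
Channel B: For a circular section of diameter D = 1.53 m at depth y = 1.02 m, the central angle is θ = 2 arccos(1 − 2y/D) = 3.821 rad. Then A = (D²/8)(θ − sin θ) = 1.302 m² and P = Dθ/2 = 2.923 m. Hydraulic radius R = A/P = 1.302/2.923 = 0.4454 m. Q_B = (1/0.027)·1.302·0.4454^(2/3)·√0.0005 = 0.6289 m³/s.
Q_A = 0.1433 m³/s vs Q_B = 0.6289 m³/s, so channel B carries more.

channel B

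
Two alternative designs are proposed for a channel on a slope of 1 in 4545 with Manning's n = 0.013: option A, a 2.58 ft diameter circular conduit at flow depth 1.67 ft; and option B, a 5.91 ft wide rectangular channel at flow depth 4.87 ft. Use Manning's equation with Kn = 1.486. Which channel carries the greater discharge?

Channel A: For a circular section of diameter D = 2.58 ft at depth y = 1.67 ft, the central angle is θ = 2 arccos(1 − 2y/D) = 3.74 rad. Then A = (D²/8)(θ − sin θ) = 3.58 ft² and P = Dθ/2 = 4.824 ft. Hydraulic radius R = A/P = 3.58/4.824 = 0.7421 ft. Q_A = (1.486/0.013)·3.58·0.7421^(2/3)·√0.00022 = 4.975 ft³/s.
Channel B: Flow area A = b·y = 5.91 × 4.87 = 28.78 ft². Wetted perimeter P = b + 2y = 5.91 + 2×4.87 = 15.65 ft. Hydraulic radius R = A/P = 28.78/15.65 = 1.839 ft. Q_B = (1.486/0.013)·28.78·1.839^(2/3)·√0.00022 = 73.25 ft³/s.
Q_A = 4.975 ft³/s vs Q_B = 73.25 ft³/s, so channel B carries more.

channel B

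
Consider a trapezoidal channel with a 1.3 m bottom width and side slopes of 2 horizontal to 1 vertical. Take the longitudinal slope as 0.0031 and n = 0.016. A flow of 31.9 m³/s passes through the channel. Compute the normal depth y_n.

Manning's equation rearranged: A R^(2/3) = nQ / (1·√S) = 0.016 × 31.9 / (√0.0031) = 9.167.
Trying y = 2.14 m: A R^(2/3) = 12.71 — too large.
Trying y = 1.43 m: A R^(2/3) = 5.011 — too small.
Trying y = 1.86 m: A R^(2/3) = 9.154 — ≈ 9.167.

y_n = 1.86 m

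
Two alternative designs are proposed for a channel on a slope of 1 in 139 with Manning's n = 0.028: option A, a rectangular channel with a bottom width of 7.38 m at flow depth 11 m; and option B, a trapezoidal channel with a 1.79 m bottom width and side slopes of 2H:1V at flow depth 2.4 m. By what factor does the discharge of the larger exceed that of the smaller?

8.65

Channel A: Flow area A = b·y = 7.38 × 11 = 81.18 m². Wetted perimeter P = b + 2y = 7.38 + 2×11 = 29.38 m. Hydraulic radius R = A/P = 81.18/29.38 = 2.763 m. Q_A = (1/0.028)·81.18·2.763^(2/3)·√0.007194 = 484.2 m³/s.
Channel B: With bottom width b = 1.79 m and side slope z = 2: A = (b + zy)y = (1.79 + 2×2.4)×2.4 = 15.82 m²; P = b + 2y√(1+z²) = 1.79 + 2×2.4×2.236 = 12.52 m. Hydraulic radius R = A/P = 15.82/12.52 = 1.263 m. Q_B = (1/0.028)·15.82·1.263^(2/3)·√0.007194 = 55.98 m³/s.
The larger discharge is 484.2 m³/s and the smaller is 55.98 m³/s; the ratio is 8.65.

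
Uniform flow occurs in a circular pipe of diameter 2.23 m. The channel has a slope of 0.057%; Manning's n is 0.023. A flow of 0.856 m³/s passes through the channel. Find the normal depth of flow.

Manning's equation rearranged: A R^(2/3) = nQ / (1·√S) = 0.023 × 0.856 / (√0.00057) = 0.8246.
Try y = 1.08 m: A R^(2/3) = 1.253 — high.
Try y = 0.705 m: A R^(2/3) = 0.5732 — low.
Try y = 0.855 m: A R^(2/3) = 0.8247 — close enough.

y_n = 0.855 m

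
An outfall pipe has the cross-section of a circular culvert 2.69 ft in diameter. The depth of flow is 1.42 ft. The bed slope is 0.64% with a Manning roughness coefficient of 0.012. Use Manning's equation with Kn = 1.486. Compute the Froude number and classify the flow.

For a circular section of diameter D = 2.69 ft at depth y = 1.42 ft, the central angle is θ = 2 arccos(1 − 2y/D) = 3.253 rad. Then A = (D²/8)(θ − sin θ) = 3.043 ft² and P = Dθ/2 = 4.376 ft.
Hydraulic radius R = A/P = 3.043/4.376 = 0.6955 ft.
V = (1.486/n) R^(2/3) √S = (1.486/0.012) × 0.6955^(2/3) × √0.0064 = 7.777 ft/s. Hydraulic depth D_h = A/T = 3.043/2.686 = 1.133 ft.
Froude number Fr = V/√(g·D_h) = 7.777/√(32.2×1.133) = 1.29, which is greater than 1, so the flow is supercritical.

supercritical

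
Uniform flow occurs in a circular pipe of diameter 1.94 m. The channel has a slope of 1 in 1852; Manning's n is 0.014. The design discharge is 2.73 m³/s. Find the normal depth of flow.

y_n = 1.44 m

Manning's equation rearranged: A R^(2/3) = nQ / (1·√S) = 0.014 × 2.73 / (√0.00054) = 1.645.
Trying y = 1.68 m: A R^(2/3) = 1.905 — over.
Trying y = 1.12 m: A R^(2/3) = 1.155 — short.
Trying y = 1.44 m: A R^(2/3) = 1.644 — close enough.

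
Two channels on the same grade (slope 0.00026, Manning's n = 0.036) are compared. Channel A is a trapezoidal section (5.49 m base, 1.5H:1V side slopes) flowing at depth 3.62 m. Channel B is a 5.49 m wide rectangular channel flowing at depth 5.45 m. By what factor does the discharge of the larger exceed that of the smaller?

Channel A: With bottom width b = 5.49 m and side slope z = 1.5: A = (b + zy)y = (5.49 + 1.5×3.62)×3.62 = 39.53 m²; P = b + 2y√(1+z²) = 5.49 + 2×3.62×1.803 = 18.54 m. Hydraulic radius R = A/P = 39.53/18.54 = 2.132 m. Q_A = (1/0.036)·39.53·2.132^(2/3)·√0.00026 = 29.33 m³/s.
Channel B: Flow area A = b·y = 5.49 × 5.45 = 29.92 m². Wetted perimeter P = b + 2y = 5.49 + 2×5.45 = 16.39 m. Hydraulic radius R = A/P = 29.92/16.39 = 1.826 m. Q_B = (1/0.036)·29.92·1.826^(2/3)·√0.00026 = 20.02 m³/s.
The larger discharge is 29.33 m³/s and the smaller is 20.02 m³/s; the ratio is 1.47.

1.47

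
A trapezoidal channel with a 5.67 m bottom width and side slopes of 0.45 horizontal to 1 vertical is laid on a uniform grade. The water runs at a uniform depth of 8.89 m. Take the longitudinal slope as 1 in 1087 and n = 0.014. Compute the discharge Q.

Q = 422 m³/s

With bottom width b = 5.67 m and side slope z = 0.45: A = (b + zy)y = (5.67 + 0.45×8.89)×8.89 = 85.97 m²; P = b + 2y√(1+z²) = 5.67 + 2×8.89×1.097 = 25.17 m.
Hydraulic radius R = A/P = 85.97/25.17 = 3.416 m.
Manning's equation: Q = (1/n) A R^(2/3) S^(1/2) = (1/0.014) × 85.97 × 3.416^(2/3) × 0.00092^(1/2) = 422 m³/s.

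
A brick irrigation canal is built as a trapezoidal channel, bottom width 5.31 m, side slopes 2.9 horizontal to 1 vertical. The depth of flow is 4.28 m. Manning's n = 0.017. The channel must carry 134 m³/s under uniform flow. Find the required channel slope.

With bottom width b = 5.31 m and side slope z = 2.9: A = (b + zy)y = (5.31 + 2.9×4.28)×4.28 = 75.85 m²; P = b + 2y√(1+z²) = 5.31 + 2×4.28×3.068 = 31.57 m.
Hydraulic radius R = A/P = 75.85/31.57 = 2.403 m.
From Manning's equation, S = [nQ / (1 A R^(2/3))]² = [0.017 × 134 / (1 × 75.85 × 2.403^(2/3))]² = 0.00028.

S = 0.00028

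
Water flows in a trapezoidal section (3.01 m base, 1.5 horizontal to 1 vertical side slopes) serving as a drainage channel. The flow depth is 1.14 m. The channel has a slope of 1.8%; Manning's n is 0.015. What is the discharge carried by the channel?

With bottom width b = 3.01 m and side slope z = 1.5: A = (b + zy)y = (3.01 + 1.5×1.14)×1.14 = 5.381 m²; P = b + 2y√(1+z²) = 3.01 + 2×1.14×1.803 = 7.12 m.
Hydraulic radius R = A/P = 5.381/7.12 = 0.7557 m.
Manning's equation: Q = (1/n) A R^(2/3) S^(1/2) = (1/0.015) × 5.381 × 0.7557^(2/3) × 0.018^(1/2) = 39.9 m³/s.

Q = 39.9 m³/s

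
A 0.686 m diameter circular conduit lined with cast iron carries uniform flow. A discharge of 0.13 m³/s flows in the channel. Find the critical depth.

y_c = 0.222 m

At critical depth, Q² T / (g A³) = 1, i.e. A³/T = Q²/g = 0.13²/9.81 = 0.001723.
Trying y = 0.244 m: A³/T = 0.002492 — too large.
Trying y = 0.157 m: A³/T = 0.0004499 — too small.
Trying y = 0.222 m: A³/T = 0.00173 — ≈ 0.001723.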